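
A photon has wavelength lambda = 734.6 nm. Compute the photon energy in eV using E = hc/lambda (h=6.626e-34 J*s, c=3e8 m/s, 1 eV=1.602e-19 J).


E = hc / lambda
= (6.626e-34)(3e8) / (734.6e-9)
= 1.9878e-25 / 7.3460e-07
= 2.7060e-19 J
Converting to eV: 2.7060e-19 / 1.602e-19
= 1.6891 eV

1.6891


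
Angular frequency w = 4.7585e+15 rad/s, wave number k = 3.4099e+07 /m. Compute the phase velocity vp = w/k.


vp = w / k
= 4.7585e+15 / 3.4099e+07
= 1.3955e+08 m/s

1.3955e+08


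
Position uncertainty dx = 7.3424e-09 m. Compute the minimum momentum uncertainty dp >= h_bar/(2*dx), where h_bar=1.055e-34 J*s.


dp = h_bar / (2 * dx)
= 1.055e-34 / (2 * 7.3424e-09)
= 1.055e-34 / 1.4685e-08
= 7.1843e-27 kg*m/s

7.1843e-27


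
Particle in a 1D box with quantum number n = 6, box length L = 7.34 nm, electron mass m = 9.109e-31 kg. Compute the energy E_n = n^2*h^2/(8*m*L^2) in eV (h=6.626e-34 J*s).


E = n^2 * h^2 / (8 * m * L^2)
= 6^2 * (6.626e-34)^2 / (8 * 9.109e-31 * (7.34e-9)^2)
= 36 * 4.3904e-67 / (8 * 9.109e-31 * 5.3876e-17)
= 4.0258e-20 J
= 0.2513 eV

0.2513


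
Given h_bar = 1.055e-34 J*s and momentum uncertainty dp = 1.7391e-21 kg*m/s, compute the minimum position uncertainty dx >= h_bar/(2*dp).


dx = h_bar / (2 * dp)
= 1.055e-34 / (2 * 1.7391e-21)
= 1.055e-34 / 3.4782e-21
= 3.0332e-14 m

3.0332e-14


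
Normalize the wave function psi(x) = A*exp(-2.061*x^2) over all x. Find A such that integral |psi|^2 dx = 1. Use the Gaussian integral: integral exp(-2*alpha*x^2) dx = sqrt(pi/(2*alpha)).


integral |psi|^2 dx = A^2 * sqrt(pi/(2*alpha)) = 1
A^2 = sqrt(2*alpha/pi)
= sqrt(2 * 2.061 / pi)
= 1.145458
A = sqrt(1.145458)
= 1.0703

1.0703


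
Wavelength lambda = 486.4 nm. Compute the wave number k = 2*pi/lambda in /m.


k = 2 * pi / lambda
= 6.2832 / (486.4e-9)
= 6.2832 / 4.8640e-07
= 1.2918e+07 /m

1.2918e+07


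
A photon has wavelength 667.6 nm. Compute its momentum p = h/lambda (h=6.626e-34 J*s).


p = h / lambda
= 6.626e-34 / (667.6e-9)
= 6.626e-34 / 6.6760e-07
= 9.9251e-28 kg*m/s

9.9251e-28


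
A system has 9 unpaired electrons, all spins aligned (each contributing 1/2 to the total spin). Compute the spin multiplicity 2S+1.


Total spin S = N * (1/2) = 9 * 0.5 = 4.5
Spin multiplicity = 2S + 1
= 2 * 4.5 + 1
= 10

10


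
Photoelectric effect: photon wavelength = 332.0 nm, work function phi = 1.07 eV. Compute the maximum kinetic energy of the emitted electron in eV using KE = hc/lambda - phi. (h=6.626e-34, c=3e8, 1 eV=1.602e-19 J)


E_photon = hc / lambda
= (6.626e-34)(3e8) / (332.0e-9)
= 5.9873e-19 J
= 3.7374 eV
KE = E_photon - phi
= 3.7374 - 1.07
= 2.6674 eV

2.6674


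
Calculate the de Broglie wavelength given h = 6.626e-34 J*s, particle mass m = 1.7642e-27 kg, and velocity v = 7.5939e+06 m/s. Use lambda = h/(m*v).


lambda = h / (m * v)
= 6.626e-34 / (1.7642e-27 * 7.5939e+06)
= 6.626e-34 / 1.3397e-20
= 4.9458e-14 m

4.9458e-14


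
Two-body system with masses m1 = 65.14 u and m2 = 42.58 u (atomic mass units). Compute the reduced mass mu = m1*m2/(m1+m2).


mu = m1 * m2 / (m1 + m2)
= 65.14 * 42.58 / (65.14 + 42.58)
= 2773.6612 / 107.72
= 25.7488 u

25.7488


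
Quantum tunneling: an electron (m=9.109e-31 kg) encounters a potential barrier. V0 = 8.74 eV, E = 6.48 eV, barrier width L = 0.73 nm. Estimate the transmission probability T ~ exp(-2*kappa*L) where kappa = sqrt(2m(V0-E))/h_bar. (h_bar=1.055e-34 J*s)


V0 - E = 2.26 eV = 3.6205e-19 J
kappa = sqrt(2 * m * (V0-E)) / h_bar
= sqrt(2 * 9.109e-31 * 3.6205e-19) / 1.055e-34
= 7.6981e+09 /m
2*kappa*L = 2 * 7.6981e+09 * 0.73e-9
= 11.2392
T = exp(-11.2392) = 1.314826e-05

1.314826e-05


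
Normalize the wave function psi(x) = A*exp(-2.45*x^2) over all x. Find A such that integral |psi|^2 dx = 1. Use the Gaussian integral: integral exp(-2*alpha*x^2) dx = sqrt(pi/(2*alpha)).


integral |psi|^2 dx = A^2 * sqrt(pi/(2*alpha)) = 1
A^2 = sqrt(2*alpha/pi)
= sqrt(2 * 2.45 / pi)
= 1.248887
A = sqrt(1.248887)
= 1.1175

1.1175


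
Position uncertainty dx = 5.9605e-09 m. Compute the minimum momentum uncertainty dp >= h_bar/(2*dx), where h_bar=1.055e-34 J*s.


dp = h_bar / (2 * dx)
= 1.055e-34 / (2 * 5.9605e-09)
= 1.055e-34 / 1.1921e-08
= 8.8499e-27 kg*m/s

8.8499e-27


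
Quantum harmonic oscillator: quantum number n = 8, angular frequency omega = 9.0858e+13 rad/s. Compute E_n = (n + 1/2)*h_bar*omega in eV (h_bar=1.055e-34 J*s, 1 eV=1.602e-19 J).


E = (n + 1/2) * h_bar * omega
= (8 + 0.5) * 1.055e-34 * 9.0858e+13
= 8.5 * 9.5855e-21
= 8.1477e-20 J
= 0.5086 eV

0.5086


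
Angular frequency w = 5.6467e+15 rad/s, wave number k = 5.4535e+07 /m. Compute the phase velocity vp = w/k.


vp = w / k
= 5.6467e+15 / 5.4535e+07
= 1.0354e+08 m/s

1.0354e+08


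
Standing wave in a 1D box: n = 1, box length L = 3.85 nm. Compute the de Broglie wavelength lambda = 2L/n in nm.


lambda = 2L / n
= 2 * 3.85 / 1
= 7.7 / 1
= 7.7 nm

7.7


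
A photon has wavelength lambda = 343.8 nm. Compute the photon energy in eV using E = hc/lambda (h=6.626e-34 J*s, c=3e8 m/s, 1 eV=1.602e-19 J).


E = hc / lambda
= (6.626e-34)(3e8) / (343.8e-9)
= 1.9878e-25 / 3.4380e-07
= 5.7818e-19 J
Converting to eV: 5.7818e-19 / 1.602e-19
= 3.6091 eV

3.6091


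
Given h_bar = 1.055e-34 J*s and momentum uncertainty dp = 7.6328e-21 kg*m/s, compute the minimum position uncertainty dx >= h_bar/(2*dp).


dx = h_bar / (2 * dp)
= 1.055e-34 / (2 * 7.6328e-21)
= 1.055e-34 / 1.5266e-20
= 6.9110e-15 m

6.9110e-15


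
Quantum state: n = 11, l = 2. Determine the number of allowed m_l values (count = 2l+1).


m_l ranges from -l to +l in integer steps
So m_l goes from -2 to +2
Count = 2l + 1 = 2*2 + 1
= 5

5


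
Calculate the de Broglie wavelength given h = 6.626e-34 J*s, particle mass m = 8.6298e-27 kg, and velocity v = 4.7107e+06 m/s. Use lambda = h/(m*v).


lambda = h / (m * v)
= 6.626e-34 / (8.6298e-27 * 4.7107e+06)
= 6.626e-34 / 4.0652e-20
= 1.6299e-14 m

1.6299e-14


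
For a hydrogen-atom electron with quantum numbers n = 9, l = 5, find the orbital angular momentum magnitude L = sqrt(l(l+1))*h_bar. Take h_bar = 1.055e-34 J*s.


L = sqrt(l*(l+1)) * h_bar
= sqrt(5 * 6) * 1.055e-34
= sqrt(30) * 1.055e-34
= 5.4772 * 1.055e-34
= 5.7785e-34 J*s

5.7785e-34


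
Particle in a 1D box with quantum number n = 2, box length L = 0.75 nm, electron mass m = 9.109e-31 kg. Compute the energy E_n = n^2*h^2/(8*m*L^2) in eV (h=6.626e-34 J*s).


E = n^2 * h^2 / (8 * m * L^2)
= 2^2 * (6.626e-34)^2 / (8 * 9.109e-31 * (0.75e-9)^2)
= 4 * 4.3904e-67 / (8 * 9.109e-31 * 5.6250e-19)
= 4.2843e-19 J
= 2.6743 eV

2.6743


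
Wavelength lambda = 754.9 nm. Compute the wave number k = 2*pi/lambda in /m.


k = 2 * pi / lambda
= 6.2832 / (754.9e-9)
= 6.2832 / 7.5490e-07
= 8.3232e+06 /m

8.3232e+06


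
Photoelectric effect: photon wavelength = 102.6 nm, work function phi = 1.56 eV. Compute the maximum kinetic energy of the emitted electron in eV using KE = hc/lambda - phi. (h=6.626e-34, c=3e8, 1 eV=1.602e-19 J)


E_photon = hc / lambda
= (6.626e-34)(3e8) / (102.6e-9)
= 1.9374e-18 J
= 12.0938 eV
KE = E_photon - phi
= 12.0938 - 1.56
= 10.5338 eV

10.5338


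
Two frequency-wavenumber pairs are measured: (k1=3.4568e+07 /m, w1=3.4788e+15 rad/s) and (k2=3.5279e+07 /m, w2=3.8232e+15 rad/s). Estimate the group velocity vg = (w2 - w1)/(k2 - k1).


vg = (w2 - w1) / (k2 - k1)
= (3.8232e+15 - 3.4788e+15) / (3.5279e+07 - 3.4568e+07)
= 3.4440e+14 / 7.1100e+05
= 4.8439e+08 m/s

4.8439e+08


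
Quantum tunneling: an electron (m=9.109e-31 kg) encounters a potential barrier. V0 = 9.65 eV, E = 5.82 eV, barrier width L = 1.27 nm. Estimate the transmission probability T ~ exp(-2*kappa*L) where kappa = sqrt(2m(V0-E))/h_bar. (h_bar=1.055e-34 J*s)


V0 - E = 3.83 eV = 6.1357e-19 J
kappa = sqrt(2 * m * (V0-E)) / h_bar
= sqrt(2 * 9.109e-31 * 6.1357e-19) / 1.055e-34
= 1.0021e+10 /m
2*kappa*L = 2 * 1.0021e+10 * 1.27e-9
= 25.4544
T = exp(-25.4544) = 8.816784e-12

8.816784e-12


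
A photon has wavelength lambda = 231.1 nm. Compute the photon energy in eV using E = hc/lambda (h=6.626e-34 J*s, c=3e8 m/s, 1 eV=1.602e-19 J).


E = hc / lambda
= (6.626e-34)(3e8) / (231.1e-9)
= 1.9878e-25 / 2.3110e-07
= 8.6015e-19 J
Converting to eV: 8.6015e-19 / 1.602e-19
= 5.3692 eV

5.3692


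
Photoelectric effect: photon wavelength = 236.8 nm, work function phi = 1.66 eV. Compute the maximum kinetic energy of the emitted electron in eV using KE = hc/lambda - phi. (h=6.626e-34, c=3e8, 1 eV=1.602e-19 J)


E_photon = hc / lambda
= (6.626e-34)(3e8) / (236.8e-9)
= 8.3944e-19 J
= 5.24 eV
KE = E_photon - phi
= 5.24 - 1.66
= 3.58 eV

3.58


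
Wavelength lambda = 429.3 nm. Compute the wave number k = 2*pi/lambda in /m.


k = 2 * pi / lambda
= 6.2832 / (429.3e-9)
= 6.2832 / 4.2930e-07
= 1.4636e+07 /m

1.4636e+07


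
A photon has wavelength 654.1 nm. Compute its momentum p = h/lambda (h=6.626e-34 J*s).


p = h / lambda
= 6.626e-34 / (654.1e-9)
= 6.626e-34 / 6.5410e-07
= 1.0130e-27 kg*m/s

1.0130e-27


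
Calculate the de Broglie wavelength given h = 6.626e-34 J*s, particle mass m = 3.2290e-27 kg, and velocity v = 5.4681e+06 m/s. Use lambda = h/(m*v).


lambda = h / (m * v)
= 6.626e-34 / (3.2290e-27 * 5.4681e+06)
= 6.626e-34 / 1.7656e-20
= 3.7527e-14 m

3.7527e-14


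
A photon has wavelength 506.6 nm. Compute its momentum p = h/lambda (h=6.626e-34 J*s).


p = h / lambda
= 6.626e-34 / (506.6e-9)
= 6.626e-34 / 5.0660e-07
= 1.3079e-27 kg*m/s

1.3079e-27


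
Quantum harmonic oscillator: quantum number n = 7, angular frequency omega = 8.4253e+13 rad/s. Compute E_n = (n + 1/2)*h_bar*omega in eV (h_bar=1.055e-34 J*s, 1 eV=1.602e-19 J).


E = (n + 1/2) * h_bar * omega
= (7 + 0.5) * 1.055e-34 * 8.4253e+13
= 7.5 * 8.8887e-21
= 6.6665e-20 J
= 0.4161 eV

0.4161


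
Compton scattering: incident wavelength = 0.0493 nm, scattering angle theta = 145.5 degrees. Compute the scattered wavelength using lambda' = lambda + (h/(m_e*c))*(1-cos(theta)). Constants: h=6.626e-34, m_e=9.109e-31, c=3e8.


Compton wavelength: h/(m_e*c) = 2.4247e-12 m
d_lambda = 2.4247e-12 * (1 - cos(145.5 deg))
= 2.4247e-12 * 1.824126
= 4.4230e-12 m = 0.004423 nm
lambda' = 0.0493 + 0.004423
= 0.053723 nm

0.053723


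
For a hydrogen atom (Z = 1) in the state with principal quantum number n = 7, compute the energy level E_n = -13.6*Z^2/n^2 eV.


E_n = -13.6 * Z^2 / n^2
= -13.6 * 1^2 / 7^2
= -13.6 * 1 / 49
= -0.2776 eV

-0.2776


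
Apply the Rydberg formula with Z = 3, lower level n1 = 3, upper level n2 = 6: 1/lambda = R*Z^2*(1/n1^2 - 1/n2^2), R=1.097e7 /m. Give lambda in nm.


1/lambda = R * Z^2 * (1/n1^2 - 1/n2^2)
= 1.097e7 * 3^2 * (1/3^2 - 1/6^2)
= 1.097e7 * 9 * (0.111111 - 0.027778)
= 8.2275e+06 /m
lambda = 1 / 8.2275e+06
= 121.5436 nm

121.5436


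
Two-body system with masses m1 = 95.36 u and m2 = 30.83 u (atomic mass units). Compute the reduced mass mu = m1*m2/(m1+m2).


mu = m1 * m2 / (m1 + m2)
= 95.36 * 30.83 / (95.36 + 30.83)
= 2939.9488 / 126.19
= 23.2978 u

23.2978


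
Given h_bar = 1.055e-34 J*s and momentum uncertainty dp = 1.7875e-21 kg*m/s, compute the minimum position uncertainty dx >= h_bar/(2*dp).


dx = h_bar / (2 * dp)
= 1.055e-34 / (2 * 1.7875e-21)
= 1.055e-34 / 3.5750e-21
= 2.9510e-14 m

2.9510e-14


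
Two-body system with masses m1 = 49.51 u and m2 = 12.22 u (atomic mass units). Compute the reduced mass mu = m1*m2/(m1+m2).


mu = m1 * m2 / (m1 + m2)
= 49.51 * 12.22 / (49.51 + 12.22)
= 605.0122 / 61.73
= 9.8009 u

9.8009


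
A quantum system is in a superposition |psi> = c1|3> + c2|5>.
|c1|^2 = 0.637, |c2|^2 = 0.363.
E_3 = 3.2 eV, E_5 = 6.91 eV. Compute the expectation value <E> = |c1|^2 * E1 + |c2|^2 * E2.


<E> = |c1|^2 * E1 + |c2|^2 * E2
= 0.637 * 3.2 + 0.363 * 6.91
= 2.0384 + 2.5083
= 4.5467 eV

4.5467


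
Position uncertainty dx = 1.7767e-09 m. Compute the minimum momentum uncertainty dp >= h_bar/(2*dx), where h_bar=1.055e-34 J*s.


dp = h_bar / (2 * dx)
= 1.055e-34 / (2 * 1.7767e-09)
= 1.055e-34 / 3.5534e-09
= 2.9690e-26 kg*m/s

2.9690e-26


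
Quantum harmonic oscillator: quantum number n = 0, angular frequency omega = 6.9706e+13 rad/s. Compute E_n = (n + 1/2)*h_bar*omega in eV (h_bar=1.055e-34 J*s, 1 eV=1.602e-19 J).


E = (n + 1/2) * h_bar * omega
= (0 + 0.5) * 1.055e-34 * 6.9706e+13
= 0.5 * 7.3540e-21
= 3.6770e-21 J
= 0.023 eV

0.023


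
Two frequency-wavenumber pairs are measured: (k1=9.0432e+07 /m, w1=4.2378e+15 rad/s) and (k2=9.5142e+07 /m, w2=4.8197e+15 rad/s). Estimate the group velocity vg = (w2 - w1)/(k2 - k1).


vg = (w2 - w1) / (k2 - k1)
= (4.8197e+15 - 4.2378e+15) / (9.5142e+07 - 9.0432e+07)
= 5.8190e+14 / 4.7100e+06
= 1.2355e+08 m/s

1.2355e+08


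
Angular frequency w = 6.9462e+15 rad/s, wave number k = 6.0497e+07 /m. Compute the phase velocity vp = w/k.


vp = w / k
= 6.9462e+15 / 6.0497e+07
= 1.1482e+08 m/s

1.1482e+08


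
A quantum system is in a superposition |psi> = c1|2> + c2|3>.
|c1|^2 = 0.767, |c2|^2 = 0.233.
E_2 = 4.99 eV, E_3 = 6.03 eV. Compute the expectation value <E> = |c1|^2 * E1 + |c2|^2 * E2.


<E> = |c1|^2 * E1 + |c2|^2 * E2
= 0.767 * 4.99 + 0.233 * 6.03
= 3.8273 + 1.405
= 5.2323 eV

5.2323


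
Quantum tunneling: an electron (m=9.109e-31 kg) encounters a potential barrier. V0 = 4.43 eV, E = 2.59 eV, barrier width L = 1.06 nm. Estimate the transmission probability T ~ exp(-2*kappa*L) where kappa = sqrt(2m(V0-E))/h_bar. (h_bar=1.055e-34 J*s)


V0 - E = 1.84 eV = 2.9477e-19 J
kappa = sqrt(2 * m * (V0-E)) / h_bar
= sqrt(2 * 9.109e-31 * 2.9477e-19) / 1.055e-34
= 6.9461e+09 /m
2*kappa*L = 2 * 6.9461e+09 * 1.06e-9
= 14.7256
T = exp(-14.7256) = 4.024757e-07

4.024757e-07


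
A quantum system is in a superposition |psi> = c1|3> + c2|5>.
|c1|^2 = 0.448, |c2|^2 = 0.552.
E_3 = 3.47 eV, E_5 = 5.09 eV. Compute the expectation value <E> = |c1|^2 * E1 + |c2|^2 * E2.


<E> = |c1|^2 * E1 + |c2|^2 * E2
= 0.448 * 3.47 + 0.552 * 5.09
= 1.5546 + 2.8097
= 4.3642 eV

4.3642


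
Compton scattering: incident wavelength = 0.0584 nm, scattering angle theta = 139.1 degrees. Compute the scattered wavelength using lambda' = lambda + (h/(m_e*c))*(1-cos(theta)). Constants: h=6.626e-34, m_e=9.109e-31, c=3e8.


Compton wavelength: h/(m_e*c) = 2.4247e-12 m
d_lambda = 2.4247e-12 * (1 - cos(139.1 deg))
= 2.4247e-12 * 1.755853
= 4.2574e-12 m = 0.004257 nm
lambda' = 0.0584 + 0.004257
= 0.062657 nm

0.062657


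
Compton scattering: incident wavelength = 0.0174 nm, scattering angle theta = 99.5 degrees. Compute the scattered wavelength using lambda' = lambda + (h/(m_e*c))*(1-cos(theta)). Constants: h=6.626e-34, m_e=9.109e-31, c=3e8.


Compton wavelength: h/(m_e*c) = 2.4247e-12 m
d_lambda = 2.4247e-12 * (1 - cos(99.5 deg))
= 2.4247e-12 * 1.165048
= 2.8249e-12 m = 0.002825 nm
lambda' = 0.0174 + 0.002825
= 0.020225 nm

0.020225


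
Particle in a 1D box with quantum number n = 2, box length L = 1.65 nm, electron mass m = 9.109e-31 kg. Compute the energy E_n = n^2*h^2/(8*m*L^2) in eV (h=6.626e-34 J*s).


E = n^2 * h^2 / (8 * m * L^2)
= 2^2 * (6.626e-34)^2 / (8 * 9.109e-31 * (1.65e-9)^2)
= 4 * 4.3904e-67 / (8 * 9.109e-31 * 2.7225e-18)
= 8.8519e-20 J
= 0.5526 eV

0.5526


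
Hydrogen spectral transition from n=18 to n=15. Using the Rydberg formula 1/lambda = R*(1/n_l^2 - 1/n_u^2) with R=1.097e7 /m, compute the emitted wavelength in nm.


1/lambda = R * (1/n_l^2 - 1/n_u^2)
= 1.097e7 * (1/15^2 - 1/18^2)
= 1.097e7 * (0.004444 - 0.003086)
= 1.097e7 * 0.001358
= 1.4898e+04 /m
lambda = 1 / 1.4898e+04 = 67125.2175 nm

67125.2175


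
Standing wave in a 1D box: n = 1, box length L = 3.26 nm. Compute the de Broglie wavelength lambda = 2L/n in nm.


lambda = 2L / n
= 2 * 3.26 / 1
= 6.52 / 1
= 6.52 nm

6.52


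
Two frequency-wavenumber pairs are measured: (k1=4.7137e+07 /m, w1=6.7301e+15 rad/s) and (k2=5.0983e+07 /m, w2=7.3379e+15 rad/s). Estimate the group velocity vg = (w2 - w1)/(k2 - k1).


vg = (w2 - w1) / (k2 - k1)
= (7.3379e+15 - 6.7301e+15) / (5.0983e+07 - 4.7137e+07)
= 6.0780e+14 / 3.8460e+06
= 1.5803e+08 m/s

1.5803e+08


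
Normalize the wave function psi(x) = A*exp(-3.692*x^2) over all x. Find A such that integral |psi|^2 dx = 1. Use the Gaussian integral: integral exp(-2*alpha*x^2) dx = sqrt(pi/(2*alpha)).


integral |psi|^2 dx = A^2 * sqrt(pi/(2*alpha)) = 1
A^2 = sqrt(2*alpha/pi)
= sqrt(2 * 3.692 / pi)
= 1.533101
A = sqrt(1.533101)
= 1.2382

1.2382


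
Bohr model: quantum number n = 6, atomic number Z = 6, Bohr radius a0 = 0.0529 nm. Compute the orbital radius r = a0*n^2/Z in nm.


r = a0 * n^2 / Z
= 0.0529 * 6^2 / 6
= 0.0529 * 36 / 6
= 0.3174 nm

0.3174


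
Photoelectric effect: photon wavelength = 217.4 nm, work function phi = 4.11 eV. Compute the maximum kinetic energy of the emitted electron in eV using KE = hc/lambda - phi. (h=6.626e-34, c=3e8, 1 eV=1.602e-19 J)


E_photon = hc / lambda
= (6.626e-34)(3e8) / (217.4e-9)
= 9.1435e-19 J
= 5.7076 eV
KE = E_photon - phi
= 5.7076 - 4.11
= 1.5976 eV

1.5976


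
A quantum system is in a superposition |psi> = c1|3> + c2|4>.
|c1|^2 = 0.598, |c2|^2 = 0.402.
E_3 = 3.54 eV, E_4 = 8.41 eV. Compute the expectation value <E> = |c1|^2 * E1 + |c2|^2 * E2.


<E> = |c1|^2 * E1 + |c2|^2 * E2
= 0.598 * 3.54 + 0.402 * 8.41
= 2.1169 + 3.3808
= 5.4977 eV

5.4977


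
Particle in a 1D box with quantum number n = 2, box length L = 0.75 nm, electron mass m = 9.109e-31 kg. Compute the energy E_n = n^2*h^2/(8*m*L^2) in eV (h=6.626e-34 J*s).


E = n^2 * h^2 / (8 * m * L^2)
= 2^2 * (6.626e-34)^2 / (8 * 9.109e-31 * (0.75e-9)^2)
= 4 * 4.3904e-67 / (8 * 9.109e-31 * 5.6250e-19)
= 4.2843e-19 J
= 2.6743 eV

2.6743


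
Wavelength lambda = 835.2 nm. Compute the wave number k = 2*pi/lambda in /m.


k = 2 * pi / lambda
= 6.2832 / (835.2e-9)
= 6.2832 / 8.3520e-07
= 7.5230e+06 /m

7.5230e+06


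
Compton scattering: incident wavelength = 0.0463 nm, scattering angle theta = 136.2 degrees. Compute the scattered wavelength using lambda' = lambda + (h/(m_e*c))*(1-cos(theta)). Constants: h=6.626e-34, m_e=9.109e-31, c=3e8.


Compton wavelength: h/(m_e*c) = 2.4247e-12 m
d_lambda = 2.4247e-12 * (1 - cos(136.2 deg))
= 2.4247e-12 * 1.72176
= 4.1748e-12 m = 0.004175 nm
lambda' = 0.0463 + 0.004175
= 0.050475 nm

0.050475


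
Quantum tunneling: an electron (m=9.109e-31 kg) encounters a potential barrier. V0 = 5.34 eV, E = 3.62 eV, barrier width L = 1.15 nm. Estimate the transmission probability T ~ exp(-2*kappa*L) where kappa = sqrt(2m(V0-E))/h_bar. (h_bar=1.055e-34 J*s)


V0 - E = 1.72 eV = 2.7554e-19 J
kappa = sqrt(2 * m * (V0-E)) / h_bar
= sqrt(2 * 9.109e-31 * 2.7554e-19) / 1.055e-34
= 6.7157e+09 /m
2*kappa*L = 2 * 6.7157e+09 * 1.15e-9
= 15.4462
T = exp(-15.4462) = 1.957977e-07

1.957977e-07


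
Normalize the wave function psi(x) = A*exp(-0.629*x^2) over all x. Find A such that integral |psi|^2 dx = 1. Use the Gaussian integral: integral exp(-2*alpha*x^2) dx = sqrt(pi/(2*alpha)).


integral |psi|^2 dx = A^2 * sqrt(pi/(2*alpha)) = 1
A^2 = sqrt(2*alpha/pi)
= sqrt(2 * 0.629 / pi)
= 0.632798
A = sqrt(0.632798)
= 0.7955

0.7955


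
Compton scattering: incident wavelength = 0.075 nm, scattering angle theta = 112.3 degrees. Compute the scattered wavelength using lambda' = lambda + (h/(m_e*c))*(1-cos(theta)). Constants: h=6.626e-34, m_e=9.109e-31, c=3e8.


Compton wavelength: h/(m_e*c) = 2.4247e-12 m
d_lambda = 2.4247e-12 * (1 - cos(112.3 deg))
= 2.4247e-12 * 1.379456
= 3.3448e-12 m = 0.003345 nm
lambda' = 0.075 + 0.003345
= 0.078345 nm

0.078345


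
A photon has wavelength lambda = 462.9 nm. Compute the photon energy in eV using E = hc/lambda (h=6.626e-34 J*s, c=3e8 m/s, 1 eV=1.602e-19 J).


E = hc / lambda
= (6.626e-34)(3e8) / (462.9e-9)
= 1.9878e-25 / 4.6290e-07
= 4.2942e-19 J
Converting to eV: 4.2942e-19 / 1.602e-19
= 2.6805 eV

2.6805


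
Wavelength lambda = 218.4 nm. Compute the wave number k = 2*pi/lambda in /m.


k = 2 * pi / lambda
= 6.2832 / (218.4e-9)
= 6.2832 / 2.1840e-07
= 2.8769e+07 /m

2.8769e+07


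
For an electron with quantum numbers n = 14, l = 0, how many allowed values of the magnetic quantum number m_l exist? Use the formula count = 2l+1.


m_l ranges from -l to +l in integer steps
So m_l goes from -0 to +0
Count = 2l + 1 = 2*0 + 1
= 1

1


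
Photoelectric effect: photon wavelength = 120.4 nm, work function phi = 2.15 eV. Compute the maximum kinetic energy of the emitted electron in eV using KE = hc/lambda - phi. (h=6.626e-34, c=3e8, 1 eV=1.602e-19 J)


E_photon = hc / lambda
= (6.626e-34)(3e8) / (120.4e-9)
= 1.6510e-18 J
= 10.3058 eV
KE = E_photon - phi
= 10.3058 - 2.15
= 8.1558 eV

8.1558


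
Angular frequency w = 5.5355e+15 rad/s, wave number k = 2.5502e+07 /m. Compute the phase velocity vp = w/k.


vp = w / k
= 5.5355e+15 / 2.5502e+07
= 2.1706e+08 m/s

2.1706e+08


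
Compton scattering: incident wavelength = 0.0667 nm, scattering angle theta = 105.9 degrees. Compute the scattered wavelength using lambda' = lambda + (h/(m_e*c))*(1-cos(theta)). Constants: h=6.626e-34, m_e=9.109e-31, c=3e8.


Compton wavelength: h/(m_e*c) = 2.4247e-12 m
d_lambda = 2.4247e-12 * (1 - cos(105.9 deg))
= 2.4247e-12 * 1.273959
= 3.0890e-12 m = 0.003089 nm
lambda' = 0.0667 + 0.003089
= 0.069789 nm

0.069789


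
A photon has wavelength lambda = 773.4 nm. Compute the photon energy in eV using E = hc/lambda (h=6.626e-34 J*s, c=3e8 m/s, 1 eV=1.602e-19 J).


E = hc / lambda
= (6.626e-34)(3e8) / (773.4e-9)
= 1.9878e-25 / 7.7340e-07
= 2.5702e-19 J
Converting to eV: 2.5702e-19 / 1.602e-19
= 1.6044 eV

1.6044


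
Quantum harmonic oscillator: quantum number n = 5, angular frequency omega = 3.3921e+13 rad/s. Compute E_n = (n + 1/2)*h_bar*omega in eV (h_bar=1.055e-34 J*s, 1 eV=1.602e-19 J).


E = (n + 1/2) * h_bar * omega
= (5 + 0.5) * 1.055e-34 * 3.3921e+13
= 5.5 * 3.5787e-21
= 1.9683e-20 J
= 0.1229 eV

0.1229


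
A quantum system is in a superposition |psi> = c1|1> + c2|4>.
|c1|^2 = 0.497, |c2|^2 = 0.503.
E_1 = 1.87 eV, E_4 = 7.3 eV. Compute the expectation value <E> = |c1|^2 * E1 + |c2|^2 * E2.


<E> = |c1|^2 * E1 + |c2|^2 * E2
= 0.497 * 1.87 + 0.503 * 7.3
= 0.9294 + 3.6719
= 4.6013 eV

4.6013


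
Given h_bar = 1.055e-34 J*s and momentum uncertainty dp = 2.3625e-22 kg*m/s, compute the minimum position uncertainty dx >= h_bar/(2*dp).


dx = h_bar / (2 * dp)
= 1.055e-34 / (2 * 2.3625e-22)
= 1.055e-34 / 4.7250e-22
= 2.2328e-13 m

2.2328e-13


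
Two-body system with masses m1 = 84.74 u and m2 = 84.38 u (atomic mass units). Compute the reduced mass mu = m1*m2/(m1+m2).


mu = m1 * m2 / (m1 + m2)
= 84.74 * 84.38 / (84.74 + 84.38)
= 7150.3612 / 169.12
= 42.2798 u

42.2798


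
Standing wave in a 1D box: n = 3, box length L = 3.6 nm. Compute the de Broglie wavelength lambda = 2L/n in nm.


lambda = 2L / n
= 2 * 3.6 / 3
= 7.2 / 3
= 2.4 nm

2.4


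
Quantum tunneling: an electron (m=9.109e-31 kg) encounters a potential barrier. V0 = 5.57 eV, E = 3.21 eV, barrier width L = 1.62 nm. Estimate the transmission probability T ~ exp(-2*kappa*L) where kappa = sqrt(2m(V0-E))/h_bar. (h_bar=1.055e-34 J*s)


V0 - E = 2.36 eV = 3.7807e-19 J
kappa = sqrt(2 * m * (V0-E)) / h_bar
= sqrt(2 * 9.109e-31 * 3.7807e-19) / 1.055e-34
= 7.8666e+09 /m
2*kappa*L = 2 * 7.8666e+09 * 1.62e-9
= 25.4877
T = exp(-25.4877) = 8.527957e-12

8.527957e-12


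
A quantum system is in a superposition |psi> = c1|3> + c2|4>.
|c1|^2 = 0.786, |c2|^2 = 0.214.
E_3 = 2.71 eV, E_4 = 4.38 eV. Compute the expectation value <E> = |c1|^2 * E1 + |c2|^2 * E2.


<E> = |c1|^2 * E1 + |c2|^2 * E2
= 0.786 * 2.71 + 0.214 * 4.38
= 2.1301 + 0.9373
= 3.0674 eV

3.0674


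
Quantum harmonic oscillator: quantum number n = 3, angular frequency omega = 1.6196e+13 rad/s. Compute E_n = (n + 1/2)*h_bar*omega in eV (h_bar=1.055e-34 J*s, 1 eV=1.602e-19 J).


E = (n + 1/2) * h_bar * omega
= (3 + 0.5) * 1.055e-34 * 1.6196e+13
= 3.5 * 1.7087e-21
= 5.9804e-21 J
= 0.0373 eV

0.0373


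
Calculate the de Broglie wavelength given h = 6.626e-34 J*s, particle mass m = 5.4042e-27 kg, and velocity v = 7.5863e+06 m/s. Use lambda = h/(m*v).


lambda = h / (m * v)
= 6.626e-34 / (5.4042e-27 * 7.5863e+06)
= 6.626e-34 / 4.0998e-20
= 1.6162e-14 m

1.6162e-14


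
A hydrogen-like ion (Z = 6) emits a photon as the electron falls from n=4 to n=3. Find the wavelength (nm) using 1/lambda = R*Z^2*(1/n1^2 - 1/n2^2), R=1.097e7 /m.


1/lambda = R * Z^2 * (1/n1^2 - 1/n2^2)
= 1.097e7 * 6^2 * (1/3^2 - 1/4^2)
= 1.097e7 * 36 * (0.111111 - 0.0625)
= 1.9197e+07 /m
lambda = 1 / 1.9197e+07
= 52.0901 nm

52.0901


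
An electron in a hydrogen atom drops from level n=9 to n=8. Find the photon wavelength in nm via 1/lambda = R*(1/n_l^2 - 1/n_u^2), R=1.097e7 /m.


1/lambda = R * (1/n_l^2 - 1/n_u^2)
= 1.097e7 * (1/8^2 - 1/9^2)
= 1.097e7 * (0.015625 - 0.012346)
= 1.097e7 * 0.003279
= 3.5974e+04 /m
lambda = 1 / 3.5974e+04 = 27797.7371 nm

27797.7371


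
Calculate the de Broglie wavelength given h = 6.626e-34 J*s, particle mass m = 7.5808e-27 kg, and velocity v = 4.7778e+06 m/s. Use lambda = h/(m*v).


lambda = h / (m * v)
= 6.626e-34 / (7.5808e-27 * 4.7778e+06)
= 6.626e-34 / 3.6220e-20
= 1.8294e-14 m

1.8294e-14


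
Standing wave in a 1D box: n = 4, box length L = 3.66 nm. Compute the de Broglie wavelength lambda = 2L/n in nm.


lambda = 2L / n
= 2 * 3.66 / 4
= 7.32 / 4
= 1.83 nm

1.83


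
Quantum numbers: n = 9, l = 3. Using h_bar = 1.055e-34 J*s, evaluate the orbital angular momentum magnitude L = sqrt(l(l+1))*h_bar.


L = sqrt(l*(l+1)) * h_bar
= sqrt(3 * 4) * 1.055e-34
= sqrt(12) * 1.055e-34
= 3.4641 * 1.055e-34
= 3.6546e-34 J*s

3.6546e-34


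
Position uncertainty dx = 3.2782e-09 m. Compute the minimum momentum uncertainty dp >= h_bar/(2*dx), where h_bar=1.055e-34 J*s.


dp = h_bar / (2 * dx)
= 1.055e-34 / (2 * 3.2782e-09)
= 1.055e-34 / 6.5564e-09
= 1.6091e-26 kg*m/s

1.6091e-26


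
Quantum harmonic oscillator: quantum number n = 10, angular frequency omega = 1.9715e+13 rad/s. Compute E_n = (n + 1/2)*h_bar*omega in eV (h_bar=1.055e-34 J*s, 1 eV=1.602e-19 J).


E = (n + 1/2) * h_bar * omega
= (10 + 0.5) * 1.055e-34 * 1.9715e+13
= 10.5 * 2.0799e-21
= 2.1839e-20 J
= 0.1363 eV

0.1363


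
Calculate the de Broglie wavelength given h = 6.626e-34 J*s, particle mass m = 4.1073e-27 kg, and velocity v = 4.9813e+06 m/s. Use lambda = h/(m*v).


lambda = h / (m * v)
= 6.626e-34 / (4.1073e-27 * 4.9813e+06)
= 6.626e-34 / 2.0460e-20
= 3.2386e-14 m

3.2386e-14


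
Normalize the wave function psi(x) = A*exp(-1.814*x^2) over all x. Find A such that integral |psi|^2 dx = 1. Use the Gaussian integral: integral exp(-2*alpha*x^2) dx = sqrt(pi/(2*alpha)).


integral |psi|^2 dx = A^2 * sqrt(pi/(2*alpha)) = 1
A^2 = sqrt(2*alpha/pi)
= sqrt(2 * 1.814 / pi)
= 1.074629
A = sqrt(1.074629)
= 1.0366

1.0366


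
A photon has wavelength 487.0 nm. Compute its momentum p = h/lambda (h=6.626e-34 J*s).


p = h / lambda
= 6.626e-34 / (487.0e-9)
= 6.626e-34 / 4.8700e-07
= 1.3606e-27 kg*m/s

1.3606e-27


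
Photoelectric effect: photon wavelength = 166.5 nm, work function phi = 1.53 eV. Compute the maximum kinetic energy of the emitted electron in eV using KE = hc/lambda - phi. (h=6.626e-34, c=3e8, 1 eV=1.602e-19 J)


E_photon = hc / lambda
= (6.626e-34)(3e8) / (166.5e-9)
= 1.1939e-18 J
= 7.4524 eV
KE = E_photon - phi
= 7.4524 - 1.53
= 5.9224 eV

5.9224


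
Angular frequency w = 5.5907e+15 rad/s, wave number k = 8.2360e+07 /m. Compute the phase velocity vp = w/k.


vp = w / k
= 5.5907e+15 / 8.2360e+07
= 6.7881e+07 m/s

6.7881e+07


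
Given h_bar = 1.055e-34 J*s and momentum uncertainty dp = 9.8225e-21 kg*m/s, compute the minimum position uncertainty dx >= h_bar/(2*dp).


dx = h_bar / (2 * dp)
= 1.055e-34 / (2 * 9.8225e-21)
= 1.055e-34 / 1.9645e-20
= 5.3703e-15 m

5.3703e-15


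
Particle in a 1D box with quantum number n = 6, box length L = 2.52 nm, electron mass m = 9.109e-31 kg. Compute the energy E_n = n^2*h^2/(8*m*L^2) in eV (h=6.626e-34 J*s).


E = n^2 * h^2 / (8 * m * L^2)
= 6^2 * (6.626e-34)^2 / (8 * 9.109e-31 * (2.52e-9)^2)
= 36 * 4.3904e-67 / (8 * 9.109e-31 * 6.3504e-18)
= 3.4154e-19 J
= 2.132 eV

2.132


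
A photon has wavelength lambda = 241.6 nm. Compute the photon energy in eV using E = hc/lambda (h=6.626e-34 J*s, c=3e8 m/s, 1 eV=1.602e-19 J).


E = hc / lambda
= (6.626e-34)(3e8) / (241.6e-9)
= 1.9878e-25 / 2.4160e-07
= 8.2276e-19 J
Converting to eV: 8.2276e-19 / 1.602e-19
= 5.1359 eV

5.1359


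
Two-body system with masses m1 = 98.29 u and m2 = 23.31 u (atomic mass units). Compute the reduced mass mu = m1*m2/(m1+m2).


mu = m1 * m2 / (m1 + m2)
= 98.29 * 23.31 / (98.29 + 23.31)
= 2291.1399 / 121.6
= 18.8416 u

18.8416


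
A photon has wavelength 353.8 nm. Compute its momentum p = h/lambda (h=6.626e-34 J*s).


p = h / lambda
= 6.626e-34 / (353.8e-9)
= 6.626e-34 / 3.5380e-07
= 1.8728e-27 kg*m/s

1.8728e-27


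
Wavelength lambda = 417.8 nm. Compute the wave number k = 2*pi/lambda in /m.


k = 2 * pi / lambda
= 6.2832 / (417.8e-9)
= 6.2832 / 4.1780e-07
= 1.5039e+07 /m

1.5039e+07


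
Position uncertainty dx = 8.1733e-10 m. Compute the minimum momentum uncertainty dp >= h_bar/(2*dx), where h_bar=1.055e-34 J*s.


dp = h_bar / (2 * dx)
= 1.055e-34 / (2 * 8.1733e-10)
= 1.055e-34 / 1.6347e-09
= 6.4539e-26 kg*m/s

6.4539e-26


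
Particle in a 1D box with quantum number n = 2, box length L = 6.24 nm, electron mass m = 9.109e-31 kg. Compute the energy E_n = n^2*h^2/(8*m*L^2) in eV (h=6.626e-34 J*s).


E = n^2 * h^2 / (8 * m * L^2)
= 2^2 * (6.626e-34)^2 / (8 * 9.109e-31 * (6.24e-9)^2)
= 4 * 4.3904e-67 / (8 * 9.109e-31 * 3.8938e-17)
= 6.1892e-21 J
= 0.0386 eV

0.0386


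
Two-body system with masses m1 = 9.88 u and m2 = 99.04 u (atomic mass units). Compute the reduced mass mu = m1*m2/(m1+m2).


mu = m1 * m2 / (m1 + m2)
= 9.88 * 99.04 / (9.88 + 99.04)
= 978.5152 / 108.92
= 8.9838 u

8.9838


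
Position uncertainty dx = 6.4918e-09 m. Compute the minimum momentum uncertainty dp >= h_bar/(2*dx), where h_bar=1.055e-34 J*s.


dp = h_bar / (2 * dx)
= 1.055e-34 / (2 * 6.4918e-09)
= 1.055e-34 / 1.2984e-08
= 8.1256e-27 kg*m/s

8.1256e-27


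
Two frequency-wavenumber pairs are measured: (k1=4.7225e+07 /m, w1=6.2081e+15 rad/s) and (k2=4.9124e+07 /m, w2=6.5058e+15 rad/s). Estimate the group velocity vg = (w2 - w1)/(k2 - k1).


vg = (w2 - w1) / (k2 - k1)
= (6.5058e+15 - 6.2081e+15) / (4.9124e+07 - 4.7225e+07)
= 2.9770e+14 / 1.8990e+06
= 1.5677e+08 m/s

1.5677e+08


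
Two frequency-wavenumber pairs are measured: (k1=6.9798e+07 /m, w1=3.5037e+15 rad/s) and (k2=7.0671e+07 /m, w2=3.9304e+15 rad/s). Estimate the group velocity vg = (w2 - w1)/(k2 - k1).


vg = (w2 - w1) / (k2 - k1)
= (3.9304e+15 - 3.5037e+15) / (7.0671e+07 - 6.9798e+07)
= 4.2670e+14 / 8.7300e+05
= 4.8877e+08 m/s

4.8877e+08


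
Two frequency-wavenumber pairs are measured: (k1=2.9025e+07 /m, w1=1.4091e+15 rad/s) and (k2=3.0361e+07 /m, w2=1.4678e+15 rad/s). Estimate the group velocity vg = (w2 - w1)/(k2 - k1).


vg = (w2 - w1) / (k2 - k1)
= (1.4678e+15 - 1.4091e+15) / (3.0361e+07 - 2.9025e+07)
= 5.8700e+13 / 1.3360e+06
= 4.3937e+07 m/s

4.3937e+07


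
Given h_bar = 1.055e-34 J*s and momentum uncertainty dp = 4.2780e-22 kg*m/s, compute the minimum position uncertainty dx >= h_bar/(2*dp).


dx = h_bar / (2 * dp)
= 1.055e-34 / (2 * 4.2780e-22)
= 1.055e-34 / 8.5560e-22
= 1.2331e-13 m

1.2331e-13


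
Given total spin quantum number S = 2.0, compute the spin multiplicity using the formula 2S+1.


Spin multiplicity = 2S + 1
= 2 * 2.0 + 1
= 4.0 + 1
= 5

5


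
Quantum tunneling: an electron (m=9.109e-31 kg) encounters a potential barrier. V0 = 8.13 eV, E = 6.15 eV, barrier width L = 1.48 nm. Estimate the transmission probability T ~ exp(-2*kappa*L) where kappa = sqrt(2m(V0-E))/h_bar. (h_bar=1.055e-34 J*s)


V0 - E = 1.98 eV = 3.1720e-19 J
kappa = sqrt(2 * m * (V0-E)) / h_bar
= sqrt(2 * 9.109e-31 * 3.1720e-19) / 1.055e-34
= 7.2055e+09 /m
2*kappa*L = 2 * 7.2055e+09 * 1.48e-9
= 21.3282
T = exp(-21.3282) = 5.461306e-10

5.461306e-10


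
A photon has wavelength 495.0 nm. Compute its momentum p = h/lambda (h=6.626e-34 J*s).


p = h / lambda
= 6.626e-34 / (495.0e-9)
= 6.626e-34 / 4.9500e-07
= 1.3386e-27 kg*m/s

1.3386e-27


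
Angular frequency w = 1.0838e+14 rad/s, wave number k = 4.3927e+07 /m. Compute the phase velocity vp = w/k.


vp = w / k
= 1.0838e+14 / 4.3927e+07
= 2.4673e+06 m/s

2.4673e+06


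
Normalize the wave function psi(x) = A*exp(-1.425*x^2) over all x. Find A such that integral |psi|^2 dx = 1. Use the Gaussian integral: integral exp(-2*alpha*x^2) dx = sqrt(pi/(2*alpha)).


integral |psi|^2 dx = A^2 * sqrt(pi/(2*alpha)) = 1
A^2 = sqrt(2*alpha/pi)
= sqrt(2 * 1.425 / pi)
= 0.952462
A = sqrt(0.952462)
= 0.9759

0.9759


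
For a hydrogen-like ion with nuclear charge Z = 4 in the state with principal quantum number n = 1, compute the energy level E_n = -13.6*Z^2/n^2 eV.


E_n = -13.6 * Z^2 / n^2
= -13.6 * 4^2 / 1^2
= -13.6 * 16 / 1
= -217.6 eV

-217.6


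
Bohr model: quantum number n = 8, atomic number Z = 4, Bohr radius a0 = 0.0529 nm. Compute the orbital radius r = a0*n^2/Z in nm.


r = a0 * n^2 / Z
= 0.0529 * 8^2 / 4
= 0.0529 * 64 / 4
= 0.8464 nm

0.8464


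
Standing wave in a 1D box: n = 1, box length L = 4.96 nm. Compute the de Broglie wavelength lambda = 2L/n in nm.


lambda = 2L / n
= 2 * 4.96 / 1
= 9.92 / 1
= 9.92 nm

9.92


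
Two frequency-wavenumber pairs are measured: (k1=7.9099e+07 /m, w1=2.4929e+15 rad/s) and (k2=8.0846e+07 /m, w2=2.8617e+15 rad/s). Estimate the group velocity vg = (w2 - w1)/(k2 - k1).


vg = (w2 - w1) / (k2 - k1)
= (2.8617e+15 - 2.4929e+15) / (8.0846e+07 - 7.9099e+07)
= 3.6880e+14 / 1.7470e+06
= 2.1110e+08 m/s

2.1110e+08


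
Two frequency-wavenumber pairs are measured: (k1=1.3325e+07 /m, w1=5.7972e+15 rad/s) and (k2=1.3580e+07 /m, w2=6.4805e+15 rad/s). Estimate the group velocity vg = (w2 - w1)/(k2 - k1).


vg = (w2 - w1) / (k2 - k1)
= (6.4805e+15 - 5.7972e+15) / (1.3580e+07 - 1.3325e+07)
= 6.8330e+14 / 2.5500e+05
= 2.6796e+09 m/s

2.6796e+09


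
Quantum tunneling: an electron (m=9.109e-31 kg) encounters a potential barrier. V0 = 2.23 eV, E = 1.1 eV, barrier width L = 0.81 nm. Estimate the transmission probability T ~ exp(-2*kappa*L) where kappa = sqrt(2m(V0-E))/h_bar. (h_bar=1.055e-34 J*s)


V0 - E = 1.13 eV = 1.8103e-19 J
kappa = sqrt(2 * m * (V0-E)) / h_bar
= sqrt(2 * 9.109e-31 * 1.8103e-19) / 1.055e-34
= 5.4434e+09 /m
2*kappa*L = 2 * 5.4434e+09 * 0.81e-9
= 8.8183
T = exp(-8.8183) = 1.480042e-04

1.480042e-04


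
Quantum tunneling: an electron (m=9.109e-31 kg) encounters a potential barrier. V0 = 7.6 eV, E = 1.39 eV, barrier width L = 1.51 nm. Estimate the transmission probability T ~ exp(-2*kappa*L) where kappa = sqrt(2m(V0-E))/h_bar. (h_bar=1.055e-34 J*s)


V0 - E = 6.21 eV = 9.9484e-19 J
kappa = sqrt(2 * m * (V0-E)) / h_bar
= sqrt(2 * 9.109e-31 * 9.9484e-19) / 1.055e-34
= 1.2761e+10 /m
2*kappa*L = 2 * 1.2761e+10 * 1.51e-9
= 38.5374
T = exp(-38.5374) = 1.834172e-17

1.834172e-17


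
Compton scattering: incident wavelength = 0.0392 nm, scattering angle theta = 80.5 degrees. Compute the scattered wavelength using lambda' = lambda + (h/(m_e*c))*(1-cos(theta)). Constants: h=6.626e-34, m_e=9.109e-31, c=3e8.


Compton wavelength: h/(m_e*c) = 2.4247e-12 m
d_lambda = 2.4247e-12 * (1 - cos(80.5 deg))
= 2.4247e-12 * 0.834952
= 2.0245e-12 m = 0.002025 nm
lambda' = 0.0392 + 0.002025
= 0.041225 nm

0.041225


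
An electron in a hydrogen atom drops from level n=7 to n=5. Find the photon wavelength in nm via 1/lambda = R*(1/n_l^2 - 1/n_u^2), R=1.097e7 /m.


1/lambda = R * (1/n_l^2 - 1/n_u^2)
= 1.097e7 * (1/5^2 - 1/7^2)
= 1.097e7 * (0.04 - 0.020408)
= 1.097e7 * 0.019592
= 2.1492e+05 /m
lambda = 1 / 2.1492e+05 = 4652.8411 nm

4652.8411


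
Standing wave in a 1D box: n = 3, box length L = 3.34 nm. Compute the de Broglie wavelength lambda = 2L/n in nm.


lambda = 2L / n
= 2 * 3.34 / 3
= 6.68 / 3
= 2.2267 nm

2.2267


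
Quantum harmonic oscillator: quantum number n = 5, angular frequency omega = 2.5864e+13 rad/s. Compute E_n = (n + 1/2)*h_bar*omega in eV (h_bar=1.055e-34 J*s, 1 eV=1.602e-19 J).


E = (n + 1/2) * h_bar * omega
= (5 + 0.5) * 1.055e-34 * 2.5864e+13
= 5.5 * 2.7287e-21
= 1.5008e-20 J
= 0.0937 eV

0.0937


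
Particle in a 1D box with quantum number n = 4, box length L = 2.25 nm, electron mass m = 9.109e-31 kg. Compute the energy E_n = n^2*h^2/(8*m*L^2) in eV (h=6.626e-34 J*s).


E = n^2 * h^2 / (8 * m * L^2)
= 4^2 * (6.626e-34)^2 / (8 * 9.109e-31 * (2.25e-9)^2)
= 16 * 4.3904e-67 / (8 * 9.109e-31 * 5.0625e-18)
= 1.9041e-19 J
= 1.1886 eV

1.1886


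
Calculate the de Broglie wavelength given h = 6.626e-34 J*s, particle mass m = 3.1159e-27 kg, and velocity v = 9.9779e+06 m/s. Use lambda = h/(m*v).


lambda = h / (m * v)
= 6.626e-34 / (3.1159e-27 * 9.9779e+06)
= 6.626e-34 / 3.1090e-20
= 2.1312e-14 m

2.1312e-14


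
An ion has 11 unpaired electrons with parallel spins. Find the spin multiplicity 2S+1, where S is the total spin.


Total spin S = N * (1/2) = 11 * 0.5 = 5.5
Spin multiplicity = 2S + 1
= 2 * 5.5 + 1
= 12

12


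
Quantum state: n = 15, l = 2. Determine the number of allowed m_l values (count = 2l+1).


m_l ranges from -l to +l in integer steps
So m_l goes from -2 to +2
Count = 2l + 1 = 2*2 + 1
= 5

5


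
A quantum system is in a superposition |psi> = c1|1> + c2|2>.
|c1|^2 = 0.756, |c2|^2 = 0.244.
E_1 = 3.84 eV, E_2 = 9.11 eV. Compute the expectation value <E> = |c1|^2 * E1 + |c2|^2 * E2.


<E> = |c1|^2 * E1 + |c2|^2 * E2
= 0.756 * 3.84 + 0.244 * 9.11
= 2.903 + 2.2228
= 5.1259 eV

5.1259


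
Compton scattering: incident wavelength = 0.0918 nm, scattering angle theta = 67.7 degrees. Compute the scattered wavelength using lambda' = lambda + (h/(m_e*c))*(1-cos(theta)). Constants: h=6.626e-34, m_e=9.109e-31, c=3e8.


Compton wavelength: h/(m_e*c) = 2.4247e-12 m
d_lambda = 2.4247e-12 * (1 - cos(67.7 deg))
= 2.4247e-12 * 0.620544
= 1.5046e-12 m = 0.001505 nm
lambda' = 0.0918 + 0.001505
= 0.093305 nm

0.093305


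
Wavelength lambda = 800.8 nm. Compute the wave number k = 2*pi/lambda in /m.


k = 2 * pi / lambda
= 6.2832 / (800.8e-9)
= 6.2832 / 8.0080e-07
= 7.8461e+06 /m

7.8461e+06


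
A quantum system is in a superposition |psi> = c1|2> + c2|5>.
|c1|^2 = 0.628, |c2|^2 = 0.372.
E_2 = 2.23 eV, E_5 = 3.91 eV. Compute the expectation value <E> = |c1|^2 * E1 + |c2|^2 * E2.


<E> = |c1|^2 * E1 + |c2|^2 * E2
= 0.628 * 2.23 + 0.372 * 3.91
= 1.4004 + 1.4545
= 2.855 eV

2.855


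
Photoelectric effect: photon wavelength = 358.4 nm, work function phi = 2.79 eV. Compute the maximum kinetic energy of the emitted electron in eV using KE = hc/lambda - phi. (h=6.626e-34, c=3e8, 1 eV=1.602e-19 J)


E_photon = hc / lambda
= (6.626e-34)(3e8) / (358.4e-9)
= 5.5463e-19 J
= 3.4621 eV
KE = E_photon - phi
= 3.4621 - 2.79
= 0.6721 eV

0.6721


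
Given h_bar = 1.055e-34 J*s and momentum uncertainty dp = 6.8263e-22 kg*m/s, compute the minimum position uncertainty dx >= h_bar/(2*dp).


dx = h_bar / (2 * dp)
= 1.055e-34 / (2 * 6.8263e-22)
= 1.055e-34 / 1.3653e-21
= 7.7275e-14 m

7.7275e-14


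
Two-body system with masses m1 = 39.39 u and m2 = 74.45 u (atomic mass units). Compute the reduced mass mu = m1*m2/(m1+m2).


mu = m1 * m2 / (m1 + m2)
= 39.39 * 74.45 / (39.39 + 74.45)
= 2932.5855 / 113.84
= 25.7606 u

25.7606


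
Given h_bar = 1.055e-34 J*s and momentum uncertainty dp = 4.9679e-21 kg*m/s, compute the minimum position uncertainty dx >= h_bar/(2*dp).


dx = h_bar / (2 * dp)
= 1.055e-34 / (2 * 4.9679e-21)
= 1.055e-34 / 9.9358e-21
= 1.0618e-14 m

1.0618e-14


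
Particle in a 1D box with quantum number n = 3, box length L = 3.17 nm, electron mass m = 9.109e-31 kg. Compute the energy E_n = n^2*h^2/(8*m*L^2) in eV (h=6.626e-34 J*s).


E = n^2 * h^2 / (8 * m * L^2)
= 3^2 * (6.626e-34)^2 / (8 * 9.109e-31 * (3.17e-9)^2)
= 9 * 4.3904e-67 / (8 * 9.109e-31 * 1.0049e-17)
= 5.3959e-20 J
= 0.3368 eV

0.3368
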